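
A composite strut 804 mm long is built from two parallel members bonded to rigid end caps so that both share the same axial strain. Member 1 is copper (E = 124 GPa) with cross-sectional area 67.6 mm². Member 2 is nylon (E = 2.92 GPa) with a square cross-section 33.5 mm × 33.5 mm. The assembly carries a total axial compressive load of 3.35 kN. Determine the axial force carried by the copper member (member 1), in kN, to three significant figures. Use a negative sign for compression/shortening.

A_2 = 1122 mm².
Equal strain + equilibrium ⇒ each member carries load in proportion to AE: A₁E₁ = 8382000 N, A₂E₂ = 3277000 N, ΣAE = 11660000 N.
F₁ = P·A₁E₁/ΣAE = -3350·8382000/11660000 = -2408 N.

-2.41 kN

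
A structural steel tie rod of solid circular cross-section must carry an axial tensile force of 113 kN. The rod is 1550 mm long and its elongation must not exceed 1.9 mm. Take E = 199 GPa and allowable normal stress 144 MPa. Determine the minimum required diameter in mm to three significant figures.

31.6 mm

Required area A ≥ P/σ_allow = 113000/144 = 784.7 mm².
For a solid circular section, d ≥ √(4A/π) = 31.61 mm.
Elongation limit: A ≥ PL/(Eδ_allow) = 113000·1550/(199000·1.9) = 463.2 mm² ⇒ d ≥ 24.29 mm.
The stress limit governs.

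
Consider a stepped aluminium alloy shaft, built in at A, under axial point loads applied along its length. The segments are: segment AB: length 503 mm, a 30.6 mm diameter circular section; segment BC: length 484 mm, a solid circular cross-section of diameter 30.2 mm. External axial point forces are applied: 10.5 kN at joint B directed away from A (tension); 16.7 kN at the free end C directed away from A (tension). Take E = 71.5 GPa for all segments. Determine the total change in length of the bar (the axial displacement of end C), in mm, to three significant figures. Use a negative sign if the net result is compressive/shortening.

Internal axial forces (sectioning from the free end, tension +): N_BC = 16.7 kN, N_AB = 27.2 kN.
A_AB = 735.4 mm².
A_BC = 716.3 mm².
δ_AB = 27200·503/(735.4·71500) = 0.2602 mm
δ_BC = 16700·484/(716.3·71500) = 0.1578 mm
δ = Σδ_i = 0.418 mm.

0.418 mm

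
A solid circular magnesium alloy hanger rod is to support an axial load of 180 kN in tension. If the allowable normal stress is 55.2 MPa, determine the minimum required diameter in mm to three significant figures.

64.4 mm

Required area A ≥ P/σ_allow = 180000/55.2 = 3261 mm².
For a solid circular section, d ≥ √(4A/π) = 64.43 mm.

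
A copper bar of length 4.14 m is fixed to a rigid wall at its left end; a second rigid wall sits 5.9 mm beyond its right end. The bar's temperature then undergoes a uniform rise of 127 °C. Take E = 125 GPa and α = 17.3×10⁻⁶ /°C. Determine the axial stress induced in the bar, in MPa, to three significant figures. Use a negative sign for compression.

-96.5 MPa

Free thermal expansion αLΔT = 17.3e-6 · 4140 · 127 = 9.096 mm.
The walls engage after the gap closes; constrained expansion = 9.096 − 5.9 = 3.196 mm.
The walls impose strain ε = −(3.196)/4140 = -7.7198e-04; σ = Eε = 125000 · -7.7198e-04 = -96.5 MPa.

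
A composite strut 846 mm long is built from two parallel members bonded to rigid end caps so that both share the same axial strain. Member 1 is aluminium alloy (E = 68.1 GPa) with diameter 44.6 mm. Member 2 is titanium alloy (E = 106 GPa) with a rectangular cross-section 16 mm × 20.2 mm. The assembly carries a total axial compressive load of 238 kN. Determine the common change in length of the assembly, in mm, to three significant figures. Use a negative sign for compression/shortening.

A_1 = 1562 mm².
A_2 = 323.2 mm².
Equal strain + equilibrium ⇒ each member carries load in proportion to AE: A₁E₁ = 106400000 N, A₂E₂ = 34260000 N, ΣAE = 140700000 N.
δ = PL/ΣAE = -238000·846/140700000 = -1.432 mm.

-1.43 mm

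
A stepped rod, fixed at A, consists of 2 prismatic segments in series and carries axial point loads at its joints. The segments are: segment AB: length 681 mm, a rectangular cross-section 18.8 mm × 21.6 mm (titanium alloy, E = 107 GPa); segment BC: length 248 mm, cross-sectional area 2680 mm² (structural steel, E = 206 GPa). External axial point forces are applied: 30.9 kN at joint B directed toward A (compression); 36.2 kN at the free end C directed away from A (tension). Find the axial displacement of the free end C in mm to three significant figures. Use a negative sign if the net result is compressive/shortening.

Internal axial forces (sectioning from the free end, tension +): N_BC = 36.2 kN, N_AB = 5.3 kN.
A_AB = 406.1 mm².
δ_AB = 5300·681/(406.1·107000) = 0.08307 mm
δ_BC = 36200·248/(2680·206000) = 0.01626 mm
δ = Σδ_i = 0.09933 mm.

0.0993 mm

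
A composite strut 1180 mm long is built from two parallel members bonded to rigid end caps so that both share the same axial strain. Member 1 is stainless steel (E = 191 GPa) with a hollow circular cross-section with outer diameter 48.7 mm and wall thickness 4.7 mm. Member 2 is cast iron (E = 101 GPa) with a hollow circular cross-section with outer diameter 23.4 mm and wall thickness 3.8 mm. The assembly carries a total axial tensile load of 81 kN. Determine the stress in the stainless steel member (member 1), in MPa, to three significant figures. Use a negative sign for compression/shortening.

105 MPa

A_1 = 649.7 mm².
A_2 = 234 mm².
Equal strain + equilibrium ⇒ each member carries load in proportion to AE: A₁E₁ = 124100000 N, A₂E₂ = 23630000 N, ΣAE = 147700000 N.
σ₁ = P·E₁/ΣAE = 81000·191000/147700000 = 104.7 MPa.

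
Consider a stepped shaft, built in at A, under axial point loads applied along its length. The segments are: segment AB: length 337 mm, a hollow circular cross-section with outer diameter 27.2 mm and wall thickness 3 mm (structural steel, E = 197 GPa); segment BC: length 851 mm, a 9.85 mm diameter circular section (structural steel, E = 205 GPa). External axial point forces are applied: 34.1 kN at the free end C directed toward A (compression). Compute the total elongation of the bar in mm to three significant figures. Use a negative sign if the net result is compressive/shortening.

Internal axial forces (sectioning from the free end, tension +): N_BC = -34.1 kN, N_AB = -34.1 kN.
A_AB = 228.1 mm².
A_BC = 76.2 mm².
δ_AB = -34100·337/(228.1·197000) = -0.2558 mm
δ_BC = -34100·851/(76.2·205000) = -1.858 mm
δ = Σδ_i = -2.113 mm.

-2.11 mm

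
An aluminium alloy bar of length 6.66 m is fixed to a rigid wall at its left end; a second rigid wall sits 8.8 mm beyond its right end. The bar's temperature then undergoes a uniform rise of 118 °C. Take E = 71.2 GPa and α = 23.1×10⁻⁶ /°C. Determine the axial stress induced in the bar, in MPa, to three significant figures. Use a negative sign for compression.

Free thermal expansion αLΔT = 23.1e-6 · 6660 · 118 = 18.15 mm.
The walls engage after the gap closes; constrained expansion = 18.15 − 8.8 = 9.354 mm.
The walls impose strain ε = −(9.354)/6660 = -1.4045e-03; σ = Eε = 71200 · -1.4045e-03 = -100 MPa.

-100 MPa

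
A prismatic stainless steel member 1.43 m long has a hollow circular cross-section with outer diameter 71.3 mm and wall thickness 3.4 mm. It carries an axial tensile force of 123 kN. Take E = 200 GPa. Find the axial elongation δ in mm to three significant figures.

A = 725.3 mm².
δ_mech = NL/(AE) = 123000·1430/(725.3·200000) = 1.213 mm.

1.21 mm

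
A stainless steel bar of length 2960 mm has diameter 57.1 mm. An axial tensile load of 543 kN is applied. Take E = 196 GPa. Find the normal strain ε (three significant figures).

A = 2561 mm².
σ = N/A = 212 MPa; ε = σ/E = 212/196000 = 1.082e-03.

0.00108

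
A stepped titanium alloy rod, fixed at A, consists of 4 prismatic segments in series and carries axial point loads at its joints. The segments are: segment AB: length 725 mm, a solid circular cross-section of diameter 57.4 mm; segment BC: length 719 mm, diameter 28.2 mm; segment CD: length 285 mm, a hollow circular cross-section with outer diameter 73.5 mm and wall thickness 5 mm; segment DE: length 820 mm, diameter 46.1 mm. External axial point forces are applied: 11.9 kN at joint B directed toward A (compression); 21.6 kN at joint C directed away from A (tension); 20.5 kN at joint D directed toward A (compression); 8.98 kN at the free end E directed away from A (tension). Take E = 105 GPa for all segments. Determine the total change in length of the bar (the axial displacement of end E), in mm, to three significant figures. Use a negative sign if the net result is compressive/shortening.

0.119 mm

Internal axial forces (sectioning from the free end, tension +): N_DE = 8.98 kN, N_CD = -11.52 kN, N_BC = 10.08 kN, N_AB = -1.82 kN.
A_AB = 2588 mm².
A_BC = 624.6 mm².
A_CD = 1076 mm².
A_DE = 1669 mm².
δ_AB = -1820·725/(2588·105000) = -0.004856 mm
δ_BC = 10080·719/(624.6·105000) = 0.1105 mm
δ_CD = -11520·285/(1076·105000) = -0.02906 mm
δ_DE = 8980·820/(1669·105000) = 0.04202 mm
δ = Σδ_i = 0.1186 mm.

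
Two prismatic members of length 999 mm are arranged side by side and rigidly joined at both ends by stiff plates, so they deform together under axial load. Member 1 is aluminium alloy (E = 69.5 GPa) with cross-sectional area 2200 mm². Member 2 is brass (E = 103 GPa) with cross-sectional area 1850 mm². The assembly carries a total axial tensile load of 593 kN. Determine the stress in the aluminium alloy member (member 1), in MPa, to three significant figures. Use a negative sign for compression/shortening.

120 MPa

Equal strain + equilibrium ⇒ each member carries load in proportion to AE: A₁E₁ = 152900000 N, A₂E₂ = 190600000 N, ΣAE = 343400000 N.
σ₁ = P·E₁/ΣAE = 593000·69500/343400000 = 120 MPa.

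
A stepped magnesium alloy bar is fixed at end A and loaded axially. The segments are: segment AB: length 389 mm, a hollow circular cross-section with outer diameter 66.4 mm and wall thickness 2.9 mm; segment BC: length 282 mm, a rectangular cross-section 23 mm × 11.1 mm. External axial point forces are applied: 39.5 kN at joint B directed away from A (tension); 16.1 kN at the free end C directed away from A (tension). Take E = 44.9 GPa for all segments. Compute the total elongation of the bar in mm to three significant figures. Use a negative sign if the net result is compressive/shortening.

1.23 mm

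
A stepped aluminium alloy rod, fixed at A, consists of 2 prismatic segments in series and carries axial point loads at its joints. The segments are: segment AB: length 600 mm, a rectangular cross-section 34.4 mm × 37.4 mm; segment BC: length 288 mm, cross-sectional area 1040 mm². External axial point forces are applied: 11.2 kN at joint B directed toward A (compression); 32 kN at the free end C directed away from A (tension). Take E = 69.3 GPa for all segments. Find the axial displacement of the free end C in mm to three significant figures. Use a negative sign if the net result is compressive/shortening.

0.268 mm

Internal axial forces (sectioning from the free end, tension +): N_BC = 32 kN, N_AB = 20.8 kN.
A_AB = 1287 mm².
δ_AB = 20800·600/(1287·69300) = 0.14 mm
δ_BC = 32000·288/(1040·69300) = 0.1279 mm
δ = Σδ_i = 0.2678 mm.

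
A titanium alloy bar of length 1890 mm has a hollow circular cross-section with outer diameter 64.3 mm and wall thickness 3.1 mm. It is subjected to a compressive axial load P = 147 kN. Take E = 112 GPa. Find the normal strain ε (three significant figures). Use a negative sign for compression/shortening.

A = 596 mm².
σ = N/A = -246.6 MPa; ε = σ/E = -246.6/112000 = -2.202e-03.

-0.00220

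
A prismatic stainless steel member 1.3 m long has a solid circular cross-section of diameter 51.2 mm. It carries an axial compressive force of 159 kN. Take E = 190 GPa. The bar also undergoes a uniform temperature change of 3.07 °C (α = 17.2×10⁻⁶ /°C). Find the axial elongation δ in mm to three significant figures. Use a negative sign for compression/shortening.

-0.460 mm

A = 2059 mm².
δ_mech = NL/(AE) = -159000·1300/(2059·190000) = -0.5284 mm.
δ_thermal = αLΔT = 17.2e-6·1300·3.07 = 0.06865 mm.
δ = δ_mech + δ_thermal = -0.4597 mm.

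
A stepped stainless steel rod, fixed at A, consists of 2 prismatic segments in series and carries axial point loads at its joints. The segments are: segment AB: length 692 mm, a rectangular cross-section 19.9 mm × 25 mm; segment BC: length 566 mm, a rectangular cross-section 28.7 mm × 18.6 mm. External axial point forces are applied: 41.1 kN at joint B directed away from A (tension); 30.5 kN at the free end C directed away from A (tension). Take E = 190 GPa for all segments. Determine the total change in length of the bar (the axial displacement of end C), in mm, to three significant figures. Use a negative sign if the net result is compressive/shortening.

0.694 mm

Internal axial forces (sectioning from the free end, tension +): N_BC = 30.5 kN, N_AB = 71.6 kN.
A_AB = 497.5 mm².
A_BC = 533.8 mm².
δ_AB = 71600·692/(497.5·190000) = 0.5242 mm
δ_BC = 30500·566/(533.8·190000) = 0.1702 mm
δ = Σδ_i = 0.6944 mm.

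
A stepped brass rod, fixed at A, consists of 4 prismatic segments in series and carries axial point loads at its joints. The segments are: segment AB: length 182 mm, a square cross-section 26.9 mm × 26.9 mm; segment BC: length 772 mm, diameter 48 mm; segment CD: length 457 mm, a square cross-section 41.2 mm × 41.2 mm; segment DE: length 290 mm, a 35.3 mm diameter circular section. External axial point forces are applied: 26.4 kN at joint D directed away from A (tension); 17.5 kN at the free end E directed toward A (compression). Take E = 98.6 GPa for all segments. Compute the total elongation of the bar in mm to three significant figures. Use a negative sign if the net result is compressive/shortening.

0.0329 mm

Internal axial forces (sectioning from the free end, tension +): N_DE = -17.5 kN, N_CD = 8.9 kN, N_BC = 8.9 kN, N_AB = 8.9 kN.
A_AB = 723.6 mm².
A_BC = 1810 mm².
A_CD = 1697 mm².
A_DE = 978.7 mm².
δ_AB = 8900·182/(723.6·98600) = 0.0227 mm
δ_BC = 8900·772/(1810·98600) = 0.03851 mm
δ_CD = 8900·457/(1697·98600) = 0.0243 mm
δ_DE = -17500·290/(978.7·98600) = -0.05259 mm
δ = Σδ_i = 0.03292 mm.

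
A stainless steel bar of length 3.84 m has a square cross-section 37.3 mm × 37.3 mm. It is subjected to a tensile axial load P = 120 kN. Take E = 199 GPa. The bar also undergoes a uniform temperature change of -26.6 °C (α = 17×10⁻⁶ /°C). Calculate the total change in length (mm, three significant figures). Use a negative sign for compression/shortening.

A = 1391 mm².
δ_mech = NL/(AE) = 120000·3840/(1391·199000) = 1.664 mm.
δ_thermal = αLΔT = 17e-6·3840·-26.6 = -1.736 mm.
δ = δ_mech + δ_thermal = -0.07211 mm.

-0.0721 mm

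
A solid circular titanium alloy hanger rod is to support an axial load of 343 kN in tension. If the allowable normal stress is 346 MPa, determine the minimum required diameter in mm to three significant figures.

Required area A ≥ P/σ_allow = 343000/346 = 991.3 mm².
For a solid circular section, d ≥ √(4A/π) = 35.53 mm.

35.5 mm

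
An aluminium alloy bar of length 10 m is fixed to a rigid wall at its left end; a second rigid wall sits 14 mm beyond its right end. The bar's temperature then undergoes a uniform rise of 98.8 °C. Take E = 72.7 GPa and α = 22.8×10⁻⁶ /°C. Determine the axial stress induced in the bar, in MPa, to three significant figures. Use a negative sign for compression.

-62.0 MPa

Free thermal expansion αLΔT = 22.8e-6 · 10000 · 98.8 = 22.53 mm.
The walls engage after the gap closes; constrained expansion = 22.53 − 14 = 8.526 mm.
The walls impose strain ε = −(8.526)/10000 = -8.5264e-04; σ = Eε = 72700 · -8.5264e-04 = -61.99 MPa.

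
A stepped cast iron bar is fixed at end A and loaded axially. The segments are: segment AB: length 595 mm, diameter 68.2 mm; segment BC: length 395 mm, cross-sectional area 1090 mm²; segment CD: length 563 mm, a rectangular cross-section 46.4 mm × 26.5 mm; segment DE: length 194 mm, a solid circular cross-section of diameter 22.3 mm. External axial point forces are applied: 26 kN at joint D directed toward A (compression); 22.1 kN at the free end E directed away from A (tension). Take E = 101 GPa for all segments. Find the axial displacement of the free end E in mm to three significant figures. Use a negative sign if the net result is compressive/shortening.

0.0707 mm

Internal axial forces (sectioning from the free end, tension +): N_DE = 22.1 kN, N_CD = -3.9 kN, N_BC = -3.9 kN, N_AB = -3.9 kN.
A_AB = 3653 mm².
A_CD = 1230 mm².
A_DE = 390.6 mm².
δ_AB = -3900·595/(3653·101000) = -0.006289 mm
δ_BC = -3900·395/(1090·101000) = -0.01399 mm
δ_CD = -3900·563/(1230·101000) = -0.01768 mm
δ_DE = 22100·194/(390.6·101000) = 0.1087 mm
δ = Σδ_i = 0.07072 mm.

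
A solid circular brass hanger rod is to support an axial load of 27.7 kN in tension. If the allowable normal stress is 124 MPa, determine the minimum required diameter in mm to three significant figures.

16.9 mm

Required area A ≥ P/σ_allow = 27700/124 = 223.4 mm².
For a solid circular section, d ≥ √(4A/π) = 16.86 mm.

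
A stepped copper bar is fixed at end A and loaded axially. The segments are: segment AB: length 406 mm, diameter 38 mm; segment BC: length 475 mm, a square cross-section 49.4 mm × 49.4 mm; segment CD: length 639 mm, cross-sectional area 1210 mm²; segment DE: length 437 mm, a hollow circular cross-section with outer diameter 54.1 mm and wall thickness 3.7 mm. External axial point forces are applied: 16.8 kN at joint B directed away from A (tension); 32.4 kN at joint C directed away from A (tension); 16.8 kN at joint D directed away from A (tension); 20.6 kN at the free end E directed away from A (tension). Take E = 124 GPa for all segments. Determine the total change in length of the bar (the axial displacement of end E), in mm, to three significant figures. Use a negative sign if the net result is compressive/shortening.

Internal axial forces (sectioning from the free end, tension +): N_DE = 20.6 kN, N_CD = 37.4 kN, N_BC = 69.8 kN, N_AB = 86.6 kN.
A_AB = 1134 mm².
A_BC = 2440 mm².
A_DE = 585.8 mm².
δ_AB = 86600·406/(1134·124000) = 0.25 mm
δ_BC = 69800·475/(2440·124000) = 0.1096 mm
δ_CD = 37400·639/(1210·124000) = 0.1593 mm
δ_DE = 20600·437/(585.8·124000) = 0.1239 mm
δ = Σδ_i = 0.6428 mm.

0.643 mm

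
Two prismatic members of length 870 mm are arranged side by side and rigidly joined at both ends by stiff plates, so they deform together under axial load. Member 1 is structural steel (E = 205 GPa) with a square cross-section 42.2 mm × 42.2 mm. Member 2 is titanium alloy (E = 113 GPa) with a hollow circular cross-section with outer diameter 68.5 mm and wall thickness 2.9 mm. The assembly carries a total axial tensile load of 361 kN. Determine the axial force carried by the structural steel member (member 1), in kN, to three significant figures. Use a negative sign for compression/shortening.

305 kN

A_1 = 1781 mm².
A_2 = 597.7 mm².
Equal strain + equilibrium ⇒ each member carries load in proportion to AE: A₁E₁ = 365100000 N, A₂E₂ = 67540000 N, ΣAE = 432600000 N.
F₁ = P·A₁E₁/ΣAE = 361000·365100000/432600000 = 304600 N.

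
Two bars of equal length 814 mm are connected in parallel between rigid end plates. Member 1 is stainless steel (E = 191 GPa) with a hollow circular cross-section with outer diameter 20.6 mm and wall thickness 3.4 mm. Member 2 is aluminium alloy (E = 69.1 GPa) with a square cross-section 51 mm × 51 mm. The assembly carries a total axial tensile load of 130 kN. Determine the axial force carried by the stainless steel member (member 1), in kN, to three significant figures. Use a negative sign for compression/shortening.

21.2 kN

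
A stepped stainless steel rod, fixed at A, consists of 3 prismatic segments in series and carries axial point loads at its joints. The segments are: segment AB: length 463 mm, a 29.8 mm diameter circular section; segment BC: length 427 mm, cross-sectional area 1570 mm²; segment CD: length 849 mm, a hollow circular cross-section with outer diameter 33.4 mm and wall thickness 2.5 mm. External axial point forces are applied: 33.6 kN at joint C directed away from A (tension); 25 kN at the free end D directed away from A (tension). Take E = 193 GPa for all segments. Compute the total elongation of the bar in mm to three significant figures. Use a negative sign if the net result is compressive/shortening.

0.737 mm

Internal axial forces (sectioning from the free end, tension +): N_CD = 25 kN, N_BC = 58.6 kN, N_AB = 58.6 kN.
A_AB = 697.5 mm².
A_CD = 242.7 mm².
δ_AB = 58600·463/(697.5·193000) = 0.2016 mm
δ_BC = 58600·427/(1570·193000) = 0.08258 mm
δ_CD = 25000·849/(242.7·193000) = 0.4532 mm
δ = Σδ_i = 0.7373 mm.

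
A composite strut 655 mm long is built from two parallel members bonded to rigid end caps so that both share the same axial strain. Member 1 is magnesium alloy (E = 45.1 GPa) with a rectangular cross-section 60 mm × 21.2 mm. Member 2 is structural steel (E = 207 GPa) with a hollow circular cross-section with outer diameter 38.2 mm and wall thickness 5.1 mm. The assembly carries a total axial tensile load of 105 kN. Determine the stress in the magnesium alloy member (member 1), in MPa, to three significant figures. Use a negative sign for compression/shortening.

A_1 = 1272 mm².
A_2 = 530.3 mm².
Equal strain + equilibrium ⇒ each member carries load in proportion to AE: A₁E₁ = 57370000 N, A₂E₂ = 109800000 N, ΣAE = 167100000 N.
σ₁ = P·E₁/ΣAE = 105000·45100/167100000 = 28.33 MPa.

28.3 MPa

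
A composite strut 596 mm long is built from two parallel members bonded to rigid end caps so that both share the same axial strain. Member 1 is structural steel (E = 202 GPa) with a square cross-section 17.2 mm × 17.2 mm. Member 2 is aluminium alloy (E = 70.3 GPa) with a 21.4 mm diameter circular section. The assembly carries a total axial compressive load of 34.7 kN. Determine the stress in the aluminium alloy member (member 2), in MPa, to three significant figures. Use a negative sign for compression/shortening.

-28.7 MPa

A_1 = 295.8 mm².
A_2 = 359.7 mm².
Equal strain + equilibrium ⇒ each member carries load in proportion to AE: A₁E₁ = 59760000 N, A₂E₂ = 25290000 N, ΣAE = 85050000 N.
σ₂ = P·E₂/ΣAE = -34700·70300/85050000 = -28.68 MPa.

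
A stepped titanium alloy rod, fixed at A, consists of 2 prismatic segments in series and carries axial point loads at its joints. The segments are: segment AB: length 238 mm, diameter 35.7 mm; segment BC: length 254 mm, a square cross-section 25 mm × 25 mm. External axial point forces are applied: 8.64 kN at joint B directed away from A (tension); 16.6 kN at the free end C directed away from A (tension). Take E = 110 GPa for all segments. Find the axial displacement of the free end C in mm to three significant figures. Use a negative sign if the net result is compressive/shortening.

Internal axial forces (sectioning from the free end, tension +): N_BC = 16.6 kN, N_AB = 25.24 kN.
A_AB = 1001 mm².
A_BC = 625 mm².
δ_AB = 25240·238/(1001·110000) = 0.05456 mm
δ_BC = 16600·254/(625·110000) = 0.06133 mm
δ = Σδ_i = 0.1159 mm.

0.116 mm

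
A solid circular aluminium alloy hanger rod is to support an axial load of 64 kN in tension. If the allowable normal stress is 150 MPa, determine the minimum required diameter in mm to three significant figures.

23.3 mm

Required area A ≥ P/σ_allow = 64000/150 = 426.7 mm².
For a solid circular section, d ≥ √(4A/π) = 23.31 mm.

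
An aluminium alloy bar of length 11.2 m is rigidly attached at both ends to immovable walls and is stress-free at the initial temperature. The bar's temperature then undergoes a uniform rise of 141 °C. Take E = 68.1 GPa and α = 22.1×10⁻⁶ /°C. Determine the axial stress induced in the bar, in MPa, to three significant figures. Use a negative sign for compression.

-212 MPa

Free thermal expansion αLΔT = 22.1e-6 · 11200 · 141 = 34.9 mm.
The walls impose strain ε = −(34.9)/11200 = -3.1161e-03; σ = Eε = 68100 · -3.1161e-03 = -212.2 MPa.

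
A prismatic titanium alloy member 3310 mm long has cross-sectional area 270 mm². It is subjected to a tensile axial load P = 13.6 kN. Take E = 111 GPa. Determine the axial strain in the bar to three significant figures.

σ = N/A = 50.37 MPa; ε = σ/E = 50.37/111000 = 4.538e-04.

4.54e-04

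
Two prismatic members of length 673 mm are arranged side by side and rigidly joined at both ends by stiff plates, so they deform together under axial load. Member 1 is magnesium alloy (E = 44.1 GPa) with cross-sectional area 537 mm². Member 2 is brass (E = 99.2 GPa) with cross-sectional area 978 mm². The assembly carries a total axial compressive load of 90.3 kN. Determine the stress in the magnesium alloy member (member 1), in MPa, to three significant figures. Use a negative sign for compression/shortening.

-33.0 MPa

Equal strain + equilibrium ⇒ each member carries load in proportion to AE: A₁E₁ = 23680000 N, A₂E₂ = 97020000 N, ΣAE = 120700000 N.
σ₁ = P·E₁/ΣAE = -90300·44100/120700000 = -32.99 MPa.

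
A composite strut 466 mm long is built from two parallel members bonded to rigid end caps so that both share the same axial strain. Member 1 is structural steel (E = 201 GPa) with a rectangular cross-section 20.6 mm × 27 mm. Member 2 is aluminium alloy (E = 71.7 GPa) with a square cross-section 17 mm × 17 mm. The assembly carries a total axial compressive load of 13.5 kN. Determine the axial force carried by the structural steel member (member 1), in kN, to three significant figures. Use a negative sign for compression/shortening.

-11.4 kN

A_1 = 556.2 mm².
A_2 = 289 mm².
Equal strain + equilibrium ⇒ each member carries load in proportion to AE: A₁E₁ = 111800000 N, A₂E₂ = 20720000 N, ΣAE = 132500000 N.
F₁ = P·A₁E₁/ΣAE = -13500·111800000/132500000 = -11390 N.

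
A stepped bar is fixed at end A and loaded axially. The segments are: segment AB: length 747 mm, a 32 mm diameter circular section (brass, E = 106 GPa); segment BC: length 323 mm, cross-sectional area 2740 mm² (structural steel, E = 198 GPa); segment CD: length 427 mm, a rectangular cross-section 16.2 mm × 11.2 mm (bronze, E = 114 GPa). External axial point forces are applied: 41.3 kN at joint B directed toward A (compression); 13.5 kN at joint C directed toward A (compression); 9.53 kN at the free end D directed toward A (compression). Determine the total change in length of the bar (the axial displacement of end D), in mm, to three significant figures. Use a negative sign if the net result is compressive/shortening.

Internal axial forces (sectioning from the free end, tension +): N_CD = -9.53 kN, N_BC = -23.03 kN, N_AB = -64.33 kN.
A_AB = 804.2 mm².
A_CD = 181.4 mm².
δ_AB = -64330·747/(804.2·106000) = -0.5637 mm
δ_BC = -23030·323/(2740·198000) = -0.01371 mm
δ_CD = -9530·427/(181.4·114000) = -0.1967 mm
δ = Σδ_i = -0.7741 mm.

-0.774 mm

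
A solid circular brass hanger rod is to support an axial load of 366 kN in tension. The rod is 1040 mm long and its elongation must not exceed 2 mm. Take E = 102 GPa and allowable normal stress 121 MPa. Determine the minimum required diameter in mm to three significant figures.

62.1 mm

Required area A ≥ P/σ_allow = 366000/121 = 3025 mm².
For a solid circular section, d ≥ √(4A/π) = 62.06 mm.
Elongation limit: A ≥ PL/(Eδ_allow) = 366000·1040/(102000·2) = 1866 mm² ⇒ d ≥ 48.74 mm.
The stress limit governs.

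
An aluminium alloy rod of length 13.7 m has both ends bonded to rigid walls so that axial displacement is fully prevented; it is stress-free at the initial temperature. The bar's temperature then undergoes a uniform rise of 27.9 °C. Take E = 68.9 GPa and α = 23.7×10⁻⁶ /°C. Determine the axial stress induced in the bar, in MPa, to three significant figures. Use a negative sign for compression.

-45.6 MPa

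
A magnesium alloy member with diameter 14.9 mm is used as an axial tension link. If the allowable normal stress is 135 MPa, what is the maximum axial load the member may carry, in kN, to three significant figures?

23.5 kN

A = 174.4 mm².
P_max = σ_allow · A = 135 · 174.4 = 23540 N = 23.54 kN.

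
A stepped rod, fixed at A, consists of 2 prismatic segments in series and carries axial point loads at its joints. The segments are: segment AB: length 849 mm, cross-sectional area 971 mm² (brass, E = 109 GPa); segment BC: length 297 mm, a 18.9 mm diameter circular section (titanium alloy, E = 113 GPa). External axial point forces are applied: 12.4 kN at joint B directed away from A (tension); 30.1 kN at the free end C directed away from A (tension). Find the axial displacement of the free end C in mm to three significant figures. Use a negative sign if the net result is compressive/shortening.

Internal axial forces (sectioning from the free end, tension +): N_BC = 30.1 kN, N_AB = 42.5 kN.
A_BC = 280.6 mm².
δ_AB = 42500·849/(971·109000) = 0.3409 mm
δ_BC = 30100·297/(280.6·113000) = 0.282 mm
δ = Σδ_i = 0.6229 mm.

0.623 mm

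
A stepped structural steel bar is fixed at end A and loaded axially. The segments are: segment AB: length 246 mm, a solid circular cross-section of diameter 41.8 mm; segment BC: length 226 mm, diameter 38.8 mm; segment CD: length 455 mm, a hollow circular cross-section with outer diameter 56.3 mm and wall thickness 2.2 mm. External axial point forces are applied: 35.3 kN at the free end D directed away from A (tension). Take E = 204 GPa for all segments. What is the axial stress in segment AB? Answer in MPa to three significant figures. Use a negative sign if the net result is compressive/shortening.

25.7 MPa

Internal axial forces (sectioning from the free end, tension +): N_CD = 35.3 kN, N_BC = 35.3 kN, N_AB = 35.3 kN.
A_AB = 1372 mm².
σ_AB = N_AB/A_AB = 35300/1372 = 25.72 MPa.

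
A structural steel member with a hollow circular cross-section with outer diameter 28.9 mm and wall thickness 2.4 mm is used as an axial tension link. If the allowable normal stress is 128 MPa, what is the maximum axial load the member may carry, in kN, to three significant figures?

25.6 kN

A = 199.8 mm².
P_max = σ_allow · A = 128 · 199.8 = 25580 N = 25.58 kN.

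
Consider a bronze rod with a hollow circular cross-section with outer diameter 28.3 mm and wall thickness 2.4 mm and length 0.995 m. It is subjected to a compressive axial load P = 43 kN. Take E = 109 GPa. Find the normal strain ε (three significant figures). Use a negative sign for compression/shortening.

-0.00202

A = 195.3 mm².
σ = N/A = -220.2 MPa; ε = σ/E = -220.2/109000 = -2.020e-03.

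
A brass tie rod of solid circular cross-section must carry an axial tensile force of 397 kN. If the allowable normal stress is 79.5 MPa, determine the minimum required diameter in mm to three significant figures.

79.7 mm

Required area A ≥ P/σ_allow = 397000/79.5 = 4994 mm².
For a solid circular section, d ≥ √(4A/π) = 79.74 mm.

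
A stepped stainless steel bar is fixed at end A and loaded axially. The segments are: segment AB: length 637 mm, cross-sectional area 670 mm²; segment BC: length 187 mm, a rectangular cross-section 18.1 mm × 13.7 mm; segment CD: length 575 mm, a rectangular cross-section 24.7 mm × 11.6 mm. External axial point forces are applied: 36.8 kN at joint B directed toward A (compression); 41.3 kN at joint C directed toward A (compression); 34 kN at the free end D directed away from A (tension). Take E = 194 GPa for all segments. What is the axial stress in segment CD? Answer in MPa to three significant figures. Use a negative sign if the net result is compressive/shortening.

119 MPa

Internal axial forces (sectioning from the free end, tension +): N_CD = 34 kN, N_BC = -7.3 kN, N_AB = -44.1 kN.
A_CD = 286.5 mm².
σ_CD = N_CD/A_CD = 34000/286.5 = 118.7 MPa.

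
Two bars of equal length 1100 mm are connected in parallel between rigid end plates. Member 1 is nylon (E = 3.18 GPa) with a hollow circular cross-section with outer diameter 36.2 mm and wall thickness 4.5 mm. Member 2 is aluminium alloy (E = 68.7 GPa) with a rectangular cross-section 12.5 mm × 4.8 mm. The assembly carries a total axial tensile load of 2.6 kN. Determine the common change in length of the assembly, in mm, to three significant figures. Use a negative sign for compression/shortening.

A_1 = 448.1 mm².
A_2 = 60 mm².
Equal strain + equilibrium ⇒ each member carries load in proportion to AE: A₁E₁ = 1425000 N, A₂E₂ = 4122000 N, ΣAE = 5547000 N.
δ = PL/ΣAE = 2600·1100/5547000 = 0.5156 mm.

0.516 mm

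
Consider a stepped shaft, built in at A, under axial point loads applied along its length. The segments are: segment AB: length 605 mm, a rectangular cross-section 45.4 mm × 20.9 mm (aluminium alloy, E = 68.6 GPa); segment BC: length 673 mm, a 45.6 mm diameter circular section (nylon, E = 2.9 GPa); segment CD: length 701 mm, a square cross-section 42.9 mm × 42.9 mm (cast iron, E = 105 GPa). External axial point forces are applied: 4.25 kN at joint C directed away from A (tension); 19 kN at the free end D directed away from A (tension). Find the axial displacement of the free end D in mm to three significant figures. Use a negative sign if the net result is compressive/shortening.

3.59 mm

Internal axial forces (sectioning from the free end, tension +): N_CD = 19 kN, N_BC = 23.25 kN, N_AB = 23.25 kN.
A_AB = 948.9 mm².
A_BC = 1633 mm².
A_CD = 1840 mm².
δ_AB = 23250·605/(948.9·68600) = 0.2161 mm
δ_BC = 23250·673/(1633·2900) = 3.304 mm
δ_CD = 19000·701/(1840·105000) = 0.06892 mm
δ = Σδ_i = 3.589 mm.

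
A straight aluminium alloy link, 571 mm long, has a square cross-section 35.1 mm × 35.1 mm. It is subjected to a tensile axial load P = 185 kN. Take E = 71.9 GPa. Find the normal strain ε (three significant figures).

A = 1232 mm².
σ = N/A = 150.2 MPa; ε = σ/E = 150.2/71900 = 2.088e-03.

0.00209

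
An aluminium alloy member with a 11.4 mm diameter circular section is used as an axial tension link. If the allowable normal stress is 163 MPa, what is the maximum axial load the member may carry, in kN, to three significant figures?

16.6 kN

A = 102.1 mm².
P_max = σ_allow · A = 163 · 102.1 = 16640 N = 16.64 kN.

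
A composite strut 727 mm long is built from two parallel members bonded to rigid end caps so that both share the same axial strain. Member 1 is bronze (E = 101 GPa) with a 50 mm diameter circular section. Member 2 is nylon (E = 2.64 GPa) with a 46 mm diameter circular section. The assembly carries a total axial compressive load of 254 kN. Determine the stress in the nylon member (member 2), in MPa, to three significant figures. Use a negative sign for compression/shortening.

A_1 = 1963 mm².
A_2 = 1662 mm².
Equal strain + equilibrium ⇒ each member carries load in proportion to AE: A₁E₁ = 198300000 N, A₂E₂ = 4387000 N, ΣAE = 202700000 N.
σ₂ = P·E₂/ΣAE = -254000·2640/202700000 = -3.308 MPa.

-3.31 MPa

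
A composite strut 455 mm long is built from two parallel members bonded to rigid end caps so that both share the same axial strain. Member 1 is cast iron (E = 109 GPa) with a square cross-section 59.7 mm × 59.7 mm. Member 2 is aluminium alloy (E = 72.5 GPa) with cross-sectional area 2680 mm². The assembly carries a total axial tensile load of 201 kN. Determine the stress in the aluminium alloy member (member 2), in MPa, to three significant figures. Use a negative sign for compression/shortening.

A_1 = 3564 mm².
Equal strain + equilibrium ⇒ each member carries load in proportion to AE: A₁E₁ = 388500000 N, A₂E₂ = 194300000 N, ΣAE = 582800000 N.
σ₂ = P·E₂/ΣAE = 201000·72500/582800000 = 25 MPa.

25.0 MPa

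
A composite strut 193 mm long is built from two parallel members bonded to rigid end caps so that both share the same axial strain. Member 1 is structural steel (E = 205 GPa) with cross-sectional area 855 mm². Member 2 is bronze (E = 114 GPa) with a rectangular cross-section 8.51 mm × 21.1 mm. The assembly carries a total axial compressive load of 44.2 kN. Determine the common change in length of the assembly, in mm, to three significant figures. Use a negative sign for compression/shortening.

-0.0436 mm

A_2 = 179.6 mm².
Equal strain + equilibrium ⇒ each member carries load in proportion to AE: A₁E₁ = 175300000 N, A₂E₂ = 20470000 N, ΣAE = 195700000 N.
δ = PL/ΣAE = -44200·193/195700000 = -0.04358 mm.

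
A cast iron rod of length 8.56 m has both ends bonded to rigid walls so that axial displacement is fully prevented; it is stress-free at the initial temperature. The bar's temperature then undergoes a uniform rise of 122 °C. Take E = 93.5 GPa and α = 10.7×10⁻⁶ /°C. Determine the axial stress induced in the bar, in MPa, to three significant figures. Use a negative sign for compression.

-122 MPa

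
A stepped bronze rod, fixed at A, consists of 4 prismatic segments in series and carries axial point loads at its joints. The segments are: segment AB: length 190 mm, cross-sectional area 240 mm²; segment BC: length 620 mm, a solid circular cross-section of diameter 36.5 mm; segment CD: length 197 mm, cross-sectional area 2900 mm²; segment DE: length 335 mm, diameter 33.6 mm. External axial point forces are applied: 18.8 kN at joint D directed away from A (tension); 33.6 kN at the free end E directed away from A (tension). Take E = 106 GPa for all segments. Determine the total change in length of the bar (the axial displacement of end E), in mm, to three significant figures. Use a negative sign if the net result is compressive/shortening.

Internal axial forces (sectioning from the free end, tension +): N_DE = 33.6 kN, N_CD = 52.4 kN, N_BC = 52.4 kN, N_AB = 52.4 kN.
A_BC = 1046 mm².
A_DE = 886.7 mm².
δ_AB = 52400·190/(240·106000) = 0.3914 mm
δ_BC = 52400·620/(1046·106000) = 0.2929 mm
δ_CD = 52400·197/(2900·106000) = 0.03358 mm
δ_DE = 33600·335/(886.7·106000) = 0.1198 mm
δ = Σδ_i = 0.8376 mm.

0.838 mm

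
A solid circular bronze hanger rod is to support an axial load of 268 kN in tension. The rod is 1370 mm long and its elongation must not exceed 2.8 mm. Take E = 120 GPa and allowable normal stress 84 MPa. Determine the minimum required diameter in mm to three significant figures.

63.7 mm

Required area A ≥ P/σ_allow = 268000/84 = 3190 mm².
For a solid circular section, d ≥ √(4A/π) = 63.74 mm.
Elongation limit: A ≥ PL/(Eδ_allow) = 268000·1370/(120000·2.8) = 1093 mm² ⇒ d ≥ 37.3 mm.
The stress limit governs.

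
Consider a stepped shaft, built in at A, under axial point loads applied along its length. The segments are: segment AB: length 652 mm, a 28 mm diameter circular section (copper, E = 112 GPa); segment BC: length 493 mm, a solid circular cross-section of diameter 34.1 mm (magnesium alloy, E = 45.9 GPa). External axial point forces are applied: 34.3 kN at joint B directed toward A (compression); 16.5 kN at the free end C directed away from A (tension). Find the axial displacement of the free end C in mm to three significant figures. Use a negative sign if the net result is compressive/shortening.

Internal axial forces (sectioning from the free end, tension +): N_BC = 16.5 kN, N_AB = -17.8 kN.
A_AB = 615.8 mm².
A_BC = 913.3 mm².
δ_AB = -17800·652/(615.8·112000) = -0.1683 mm
δ_BC = 16500·493/(913.3·45900) = 0.1941 mm
δ = Σδ_i = 0.02577 mm.

0.0258 mm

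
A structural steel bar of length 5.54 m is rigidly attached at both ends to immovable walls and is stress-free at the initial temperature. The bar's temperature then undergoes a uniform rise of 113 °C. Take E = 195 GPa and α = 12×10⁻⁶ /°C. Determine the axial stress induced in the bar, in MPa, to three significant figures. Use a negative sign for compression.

-264 MPa

Free thermal expansion αLΔT = 12e-6 · 5540 · 113 = 7.512 mm.
The walls impose strain ε = −(7.512)/5540 = -1.3560e-03; σ = Eε = 195000 · -1.3560e-03 = -264.4 MPa.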